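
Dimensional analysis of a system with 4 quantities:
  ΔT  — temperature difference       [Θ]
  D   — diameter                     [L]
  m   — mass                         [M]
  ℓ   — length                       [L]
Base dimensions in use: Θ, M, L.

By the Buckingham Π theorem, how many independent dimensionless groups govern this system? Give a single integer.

Write exponents as rows Θ,M,L / cols ΔT,D,m,ℓ:
  Θ: [ 1  0  0  0]
  M: [ 0  0  1  0]
  L: [ 0  1  0  1]
RREF → pivots at {ΔT,D,m} ⇒ r = 3
4 vars − rank 3 = 1 Π group

1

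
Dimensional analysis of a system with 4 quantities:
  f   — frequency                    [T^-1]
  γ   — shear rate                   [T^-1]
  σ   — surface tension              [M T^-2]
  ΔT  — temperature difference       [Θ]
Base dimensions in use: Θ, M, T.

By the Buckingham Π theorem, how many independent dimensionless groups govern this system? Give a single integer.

1

Write exponents as rows Θ,M,T / cols f,γ,σ,ΔT:
  Θ: [ 0  0  0  1]
  M: [ 0  0  1  0]
  T: [-1 -1 -2  0]
Row reduction gives pivot columns f,σ,ΔT; rank = 3
Π count = n − r = 4 − 3 = 1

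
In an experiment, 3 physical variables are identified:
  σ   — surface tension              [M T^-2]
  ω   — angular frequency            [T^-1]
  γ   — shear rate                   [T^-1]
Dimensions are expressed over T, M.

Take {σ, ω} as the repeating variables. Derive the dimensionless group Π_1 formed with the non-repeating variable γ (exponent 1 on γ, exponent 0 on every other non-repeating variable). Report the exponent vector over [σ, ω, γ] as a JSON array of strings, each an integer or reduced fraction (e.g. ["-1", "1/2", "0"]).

Exponent matrix [T,M] × [σ,ω,γ]:
  T: [-2 -1 -1]
  M: [ 1  0  0]
RREF → pivots at {σ,ω} ⇒ r = 2
Repeat: σ,ω; free: γ
RREF:
  r0: [   1    0    0]
  r1: [   0    1    1]
Fix exponent of γ at 1; solve each RREF row for its pivot's exponent:
  r0: exp(σ) + (0)·1 = 0 ⇒ exp(σ) = 0
  r1: exp(ω) + (1)·1 = 0 ⇒ exp(ω) = -1
Π_1 = ω^-1 · γ

["0", "-1", "1"]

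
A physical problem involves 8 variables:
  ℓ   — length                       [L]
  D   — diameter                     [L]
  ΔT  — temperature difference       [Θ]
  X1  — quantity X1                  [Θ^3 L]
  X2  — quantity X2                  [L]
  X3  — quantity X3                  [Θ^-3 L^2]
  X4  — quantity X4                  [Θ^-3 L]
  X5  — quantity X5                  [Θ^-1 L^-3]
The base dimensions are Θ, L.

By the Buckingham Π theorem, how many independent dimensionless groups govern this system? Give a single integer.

Exponent matrix [Θ,L] × [ℓ,D,ΔT,X1,X2,X3,X4,X5]:
  Θ: [ 0  0  1  3  0 -3 -3 -1]
  L: [ 1  1  0  1  1  2  1 -3]
Echelon form has 2 nonzero rows (pivots: ℓ,ΔT)
8 vars − rank 2 = 6 Π groups

6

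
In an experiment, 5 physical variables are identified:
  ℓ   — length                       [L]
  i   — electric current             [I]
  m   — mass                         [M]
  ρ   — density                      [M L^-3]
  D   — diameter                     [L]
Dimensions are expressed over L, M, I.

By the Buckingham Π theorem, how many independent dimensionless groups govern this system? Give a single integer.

2

Write exponents as rows L,M,I / cols ℓ,i,m,ρ,D:
  L: [ 1  0  0 -3  1]
  M: [ 0  0  1  1  0]
  I: [ 0  1  0  0  0]
RREF → pivots at {ℓ,i,m} ⇒ r = 3
5 vars − rank 3 = 2 Π groups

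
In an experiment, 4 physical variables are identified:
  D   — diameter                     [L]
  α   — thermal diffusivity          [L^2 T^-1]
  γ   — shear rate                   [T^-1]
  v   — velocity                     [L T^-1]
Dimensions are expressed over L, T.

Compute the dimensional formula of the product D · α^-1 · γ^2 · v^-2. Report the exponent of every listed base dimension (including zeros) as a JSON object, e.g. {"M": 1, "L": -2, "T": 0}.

{"L": -3, "T": 1}

Dimensional matrix (L×T by D×α×γ×v):
  L: [ 1  2  0  1]
  T: [ 0 -1 -1 -1]
  [L]: (1)·1+(-1)·2+(2)·0+(-2)·1 = -3
  [T]: (1)·0+(-1)·-1+(2)·-1+(-2)·-1 = 1
⇒ L^-3 T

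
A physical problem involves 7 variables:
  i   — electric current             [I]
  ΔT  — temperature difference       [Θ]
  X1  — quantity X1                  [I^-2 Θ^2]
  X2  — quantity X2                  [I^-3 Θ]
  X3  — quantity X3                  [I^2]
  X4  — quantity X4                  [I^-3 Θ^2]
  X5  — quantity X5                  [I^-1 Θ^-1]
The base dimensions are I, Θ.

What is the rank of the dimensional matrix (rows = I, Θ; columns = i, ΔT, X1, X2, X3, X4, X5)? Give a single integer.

Dimensional matrix (I×Θ by i×ΔT×X1×X2×X3×X4×X5):
  I: [ 1  0 -2 -3  2 -3 -1]
  Θ: [ 0  1  2  1  0  2 -1]
Echelon form has 2 nonzero rows (pivots: i,ΔT)

2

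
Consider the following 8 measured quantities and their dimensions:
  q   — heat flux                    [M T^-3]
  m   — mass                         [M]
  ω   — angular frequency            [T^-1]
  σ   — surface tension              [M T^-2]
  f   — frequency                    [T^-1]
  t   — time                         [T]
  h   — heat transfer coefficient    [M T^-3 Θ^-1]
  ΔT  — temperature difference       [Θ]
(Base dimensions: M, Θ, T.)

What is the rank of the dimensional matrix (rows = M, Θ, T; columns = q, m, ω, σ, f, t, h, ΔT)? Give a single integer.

Write exponents as rows M,Θ,T / cols q,m,ω,σ,f,t,h,ΔT:
  M: [ 1  1  0  1  0  0  1  0]
  Θ: [ 0  0  0  0  0  0 -1  1]
  T: [-3  0 -1 -2 -1  1 -3  0]
Echelon form has 3 nonzero rows (pivots: q,m,h)

3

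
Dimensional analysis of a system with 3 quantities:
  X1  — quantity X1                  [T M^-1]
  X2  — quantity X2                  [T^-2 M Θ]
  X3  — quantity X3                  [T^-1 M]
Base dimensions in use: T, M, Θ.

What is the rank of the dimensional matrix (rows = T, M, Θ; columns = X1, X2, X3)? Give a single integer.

2

Write exponents as rows T,M,Θ / cols X1,X2,X3:
  T: [ 1 -2 -1]
  M: [-1  1  1]
  Θ: [ 0  1  0]
Echelon form has 2 nonzero rows (pivots: X1,X2)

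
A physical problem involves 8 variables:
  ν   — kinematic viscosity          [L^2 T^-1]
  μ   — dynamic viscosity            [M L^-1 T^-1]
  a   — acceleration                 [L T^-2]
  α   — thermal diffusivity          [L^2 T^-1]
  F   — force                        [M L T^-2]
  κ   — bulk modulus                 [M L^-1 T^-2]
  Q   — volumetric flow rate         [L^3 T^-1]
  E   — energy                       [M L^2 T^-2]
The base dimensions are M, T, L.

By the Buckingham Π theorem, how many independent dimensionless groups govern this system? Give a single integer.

Write exponents as rows M,T,L / cols ν,μ,a,α,F,κ,Q,E:
  M: [ 0  1  0  0  1  1  0  1]
  T: [-1 -1 -2 -1 -2 -2 -1 -2]
  L: [ 2 -1  1  2  1 -1  3  2]
Row reduction gives pivot columns ν,μ,a; rank = 3
8 vars − rank 3 = 5 Π groups

5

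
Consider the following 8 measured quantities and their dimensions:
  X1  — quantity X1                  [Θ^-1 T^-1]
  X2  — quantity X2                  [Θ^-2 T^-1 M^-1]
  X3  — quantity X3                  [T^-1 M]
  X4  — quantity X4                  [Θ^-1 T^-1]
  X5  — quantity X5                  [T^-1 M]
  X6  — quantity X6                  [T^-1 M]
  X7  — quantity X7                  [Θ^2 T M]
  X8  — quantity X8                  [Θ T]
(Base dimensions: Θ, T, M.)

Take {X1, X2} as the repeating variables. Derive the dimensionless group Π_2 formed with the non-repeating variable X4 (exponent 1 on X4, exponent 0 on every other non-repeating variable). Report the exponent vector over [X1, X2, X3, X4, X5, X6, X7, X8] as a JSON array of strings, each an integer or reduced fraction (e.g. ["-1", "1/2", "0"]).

Exponent matrix [Θ,T,M] × [X1,X2,X3,X4,X5,X6,X7,X8]:
  Θ: [-1 -2  0 -1  0  0  2  1]
  T: [-1 -1 -1 -1 -1 -1  1  1]
  M: [ 0 -1  1  0  1  1  1  0]
RREF → pivots at {X1,X2} ⇒ r = 2
Repeat: X1,X2; free: X3,X4,X5,X6,X7,X8
RREF:
  r0: [   1    0    2    1    2    2    0   -1]
  r1: [   0    1   -1    0   -1   -1   -1    0]
  r2: [   0    0    0    0    0    0    0    0]
Fix exponent of X4 at 1, X3 at 0, X5 at 0, X6 at 0, X7 at 0, X8 at 0; solve each RREF row for its pivot's exponent:
  r0: exp(X1) + (1)·1 = 0 ⇒ exp(X1) = -1
  r1: exp(X2) + (0)·1 = 0 ⇒ exp(X2) = 0
Π_2 = X1^-1 · X4

["-1", "0", "0", "1", "0", "0", "0", "0"]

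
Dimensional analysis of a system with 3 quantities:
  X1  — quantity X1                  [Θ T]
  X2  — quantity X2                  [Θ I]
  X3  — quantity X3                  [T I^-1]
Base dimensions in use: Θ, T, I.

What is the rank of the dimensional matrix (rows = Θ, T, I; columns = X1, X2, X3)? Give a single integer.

2

Exponent matrix [Θ,T,I] × [X1,X2,X3]:
  Θ: [ 1  1  0]
  T: [ 1  0  1]
  I: [ 0  1 -1]
Echelon form has 2 nonzero rows (pivots: X1,X2)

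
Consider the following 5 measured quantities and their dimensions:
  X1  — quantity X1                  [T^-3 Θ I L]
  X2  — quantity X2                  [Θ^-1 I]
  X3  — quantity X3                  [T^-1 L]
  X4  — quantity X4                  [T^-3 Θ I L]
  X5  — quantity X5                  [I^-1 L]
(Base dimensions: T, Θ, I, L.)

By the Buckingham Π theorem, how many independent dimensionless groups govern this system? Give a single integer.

Exponent matrix [T,Θ,I,L] × [X1,X2,X3,X4,X5]:
  T: [-3  0 -1 -3  0]
  Θ: [ 1 -1  0  1  0]
  I: [ 1  1  0  1 -1]
  L: [ 1  0  1  1  1]
Echelon form has 3 nonzero rows (pivots: X1,X2,X3)
Π count = n − r = 5 − 3 = 2

2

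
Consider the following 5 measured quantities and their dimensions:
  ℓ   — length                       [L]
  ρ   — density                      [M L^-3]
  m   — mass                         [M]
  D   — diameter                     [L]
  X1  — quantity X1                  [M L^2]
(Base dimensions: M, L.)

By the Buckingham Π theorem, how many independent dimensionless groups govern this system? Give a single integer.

3

Dimensional matrix (M×L by ℓ×ρ×m×D×X1):
  M: [ 0  1  1  0  1]
  L: [ 1 -3  0  1  2]
RREF → pivots at {ℓ,ρ} ⇒ r = 2
n=5, r=2 ⇒ 3 dimensionless groups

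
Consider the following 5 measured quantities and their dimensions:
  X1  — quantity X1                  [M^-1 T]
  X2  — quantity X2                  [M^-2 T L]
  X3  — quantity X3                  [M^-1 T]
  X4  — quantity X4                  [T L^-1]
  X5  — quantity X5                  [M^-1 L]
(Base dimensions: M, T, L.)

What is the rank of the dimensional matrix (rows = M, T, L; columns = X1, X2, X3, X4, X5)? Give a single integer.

Dimensional matrix (M×T×L by X1×X2×X3×X4×X5):
  M: [-1 -2 -1  0 -1]
  T: [ 1  1  1  1  0]
  L: [ 0  1  0 -1  1]
Row reduction gives pivot columns X1,X2; rank = 2

2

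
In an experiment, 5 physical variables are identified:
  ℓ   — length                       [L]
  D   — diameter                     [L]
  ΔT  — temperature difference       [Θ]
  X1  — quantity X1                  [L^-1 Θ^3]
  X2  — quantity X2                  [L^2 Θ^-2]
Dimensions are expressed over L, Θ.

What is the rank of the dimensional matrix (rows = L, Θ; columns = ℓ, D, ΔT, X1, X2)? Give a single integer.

Write exponents as rows L,Θ / cols ℓ,D,ΔT,X1,X2:
  L: [ 1  1  0 -1  2]
  Θ: [ 0  0  1  3 -2]
Echelon form has 2 nonzero rows (pivots: ℓ,ΔT)

2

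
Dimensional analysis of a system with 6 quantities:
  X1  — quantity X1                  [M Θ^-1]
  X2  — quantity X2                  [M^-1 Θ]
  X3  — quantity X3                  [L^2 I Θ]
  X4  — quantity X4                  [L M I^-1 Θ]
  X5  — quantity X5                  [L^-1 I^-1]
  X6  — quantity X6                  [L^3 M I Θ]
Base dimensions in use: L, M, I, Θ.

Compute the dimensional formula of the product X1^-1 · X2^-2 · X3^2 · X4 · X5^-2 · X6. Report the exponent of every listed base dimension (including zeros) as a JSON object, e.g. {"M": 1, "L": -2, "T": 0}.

Exponent matrix [L,M,I,Θ] × [X1,X2,X3,X4,X5,X6]:
  L: [ 0  0  2  1 -1  3]
  M: [ 1 -1  0  1  0  1]
  I: [ 0  0  1 -1 -1  1]
  Θ: [-1  1  1  1  0  1]
  [L]: (-1)·0+(-2)·0+(2)·2+(1)·1+(-2)·-1+(1)·3 = 10
  [M]: (-1)·1+(-2)·-1+(2)·0+(1)·1+(-2)·0+(1)·1 = 3
  [I]: (-1)·0+(-2)·0+(2)·1+(1)·-1+(-2)·-1+(1)·1 = 4
  [Θ]: (-1)·-1+(-2)·1+(2)·1+(1)·1+(-2)·0+(1)·1 = 3
⇒ L^10 M^3 I^4 Θ^3

{"L": 10, "M": 3, "I": 4, "Θ": 3}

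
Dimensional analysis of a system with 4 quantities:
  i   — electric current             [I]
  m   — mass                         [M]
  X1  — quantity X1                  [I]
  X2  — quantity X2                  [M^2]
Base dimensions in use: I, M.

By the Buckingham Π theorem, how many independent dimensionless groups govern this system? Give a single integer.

Write exponents as rows I,M / cols i,m,X1,X2:
  I: [ 1  0  1  0]
  M: [ 0  1  0  2]
Row reduction gives pivot columns i,m; rank = 2
n=4, r=2 ⇒ 2 dimensionless groups

2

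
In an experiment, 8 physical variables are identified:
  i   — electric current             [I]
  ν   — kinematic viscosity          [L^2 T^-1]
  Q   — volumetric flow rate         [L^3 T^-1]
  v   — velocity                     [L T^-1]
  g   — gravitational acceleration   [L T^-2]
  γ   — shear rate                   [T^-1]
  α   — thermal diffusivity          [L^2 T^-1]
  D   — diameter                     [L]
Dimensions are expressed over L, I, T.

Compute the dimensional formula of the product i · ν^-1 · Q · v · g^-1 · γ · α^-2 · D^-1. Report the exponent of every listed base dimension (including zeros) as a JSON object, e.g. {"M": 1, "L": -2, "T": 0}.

{"L": -4, "I": 1, "T": 2}

Exponent matrix [L,I,T] × [i,ν,Q,v,g,γ,α,D]:
  L: [ 0  2  3  1  1  0  2  1]
  I: [ 1  0  0  0  0  0  0  0]
  T: [ 0 -1 -1 -1 -2 -1 -1  0]
  [L]: (1)·0+(-1)·2+(1)·3+(1)·1+(-1)·1+(1)·0+(-2)·2+(-1)·1 = -4
  [I]: (1)·1+(-1)·0+(1)·0+(1)·0+(-1)·0+(1)·0+(-2)·0+(-1)·0 = 1
  [T]: (1)·0+(-1)·-1+(1)·-1+(1)·-1+(-1)·-2+(1)·-1+(-2)·-1+(-1)·0 = 2
⇒ L^-4 I T^2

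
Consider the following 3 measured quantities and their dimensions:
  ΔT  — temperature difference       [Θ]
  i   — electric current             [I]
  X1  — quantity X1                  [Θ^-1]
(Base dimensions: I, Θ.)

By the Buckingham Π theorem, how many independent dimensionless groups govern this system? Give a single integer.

1

Write exponents as rows I,Θ / cols ΔT,i,X1:
  I: [ 0  1  0]
  Θ: [ 1  0 -1]
RREF → pivots at {ΔT,i} ⇒ r = 2
3 vars − rank 2 = 1 Π group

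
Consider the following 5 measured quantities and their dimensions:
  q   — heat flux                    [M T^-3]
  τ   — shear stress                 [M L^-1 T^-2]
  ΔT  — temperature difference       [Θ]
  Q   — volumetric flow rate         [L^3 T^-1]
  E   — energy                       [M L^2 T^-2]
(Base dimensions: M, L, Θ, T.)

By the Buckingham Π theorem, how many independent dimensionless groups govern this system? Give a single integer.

1

Dimensional matrix (M×L×Θ×T by q×τ×ΔT×Q×E):
  M: [ 1  1  0  0  1]
  L: [ 0 -1  0  3  2]
  Θ: [ 0  0  1  0  0]
  T: [-3 -2  0 -1 -2]
RREF → pivots at {q,τ,ΔT,Q} ⇒ r = 4
n=5, r=4 ⇒ 1 dimensionless group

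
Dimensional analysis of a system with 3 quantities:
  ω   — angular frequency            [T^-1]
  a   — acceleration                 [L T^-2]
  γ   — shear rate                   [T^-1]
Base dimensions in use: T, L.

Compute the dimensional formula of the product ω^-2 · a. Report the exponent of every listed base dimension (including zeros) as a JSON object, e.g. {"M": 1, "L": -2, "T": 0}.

{"T": 0, "L": 1}

Exponent matrix [T,L] × [ω,a,γ]:
  T: [-1 -2 -1]
  L: [ 0  1  0]
  [T]: (-2)·-1+(1)·-2 = 0
  [L]: (-2)·0+(1)·1 = 1
⇒ L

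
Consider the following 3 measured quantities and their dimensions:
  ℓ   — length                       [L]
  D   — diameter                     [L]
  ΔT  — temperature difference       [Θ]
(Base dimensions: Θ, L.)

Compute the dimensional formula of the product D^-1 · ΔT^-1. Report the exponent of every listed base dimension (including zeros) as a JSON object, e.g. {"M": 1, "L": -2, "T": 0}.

Write exponents as rows Θ,L / cols ℓ,D,ΔT:
  Θ: [ 0  0  1]
  L: [ 1  1  0]
  [Θ]: (-1)·0+(-1)·1 = -1
  [L]: (-1)·1+(-1)·0 = -1
⇒ Θ^-1 L^-1

{"Θ": -1, "L": -1}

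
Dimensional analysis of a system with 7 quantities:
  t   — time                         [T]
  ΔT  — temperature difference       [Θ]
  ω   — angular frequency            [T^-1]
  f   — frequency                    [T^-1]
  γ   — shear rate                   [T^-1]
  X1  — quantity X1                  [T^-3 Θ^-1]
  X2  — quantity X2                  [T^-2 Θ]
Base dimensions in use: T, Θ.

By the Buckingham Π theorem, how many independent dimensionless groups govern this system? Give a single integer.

Exponent matrix [T,Θ] × [t,ΔT,ω,f,γ,X1,X2]:
  T: [ 1  0 -1 -1 -1 -3 -2]
  Θ: [ 0  1  0  0  0 -1  1]
Echelon form has 2 nonzero rows (pivots: t,ΔT)
Π count = n − r = 7 − 2 = 5

5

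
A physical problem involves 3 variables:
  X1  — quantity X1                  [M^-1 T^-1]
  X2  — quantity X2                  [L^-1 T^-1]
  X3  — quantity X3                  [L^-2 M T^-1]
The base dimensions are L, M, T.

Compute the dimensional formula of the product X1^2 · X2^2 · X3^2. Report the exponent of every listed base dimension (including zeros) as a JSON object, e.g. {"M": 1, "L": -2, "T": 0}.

Exponent matrix [L,M,T] × [X1,X2,X3]:
  L: [ 0 -1 -2]
  M: [-1  0  1]
  T: [-1 -1 -1]
  [L]: (2)·0+(2)·-1+(2)·-2 = -6
  [M]: (2)·-1+(2)·0+(2)·1 = 0
  [T]: (2)·-1+(2)·-1+(2)·-1 = -6
⇒ L^-6 T^-6

{"L": -6, "M": 0, "T": -6}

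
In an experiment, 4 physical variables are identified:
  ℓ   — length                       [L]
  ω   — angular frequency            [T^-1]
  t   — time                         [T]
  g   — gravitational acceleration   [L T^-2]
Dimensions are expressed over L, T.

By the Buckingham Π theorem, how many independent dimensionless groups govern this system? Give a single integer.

2

Exponent matrix [L,T] × [ℓ,ω,t,g]:
  L: [ 1  0  0  1]
  T: [ 0 -1  1 -2]
RREF → pivots at {ℓ,ω} ⇒ r = 2
Π count = n − r = 4 − 2 = 2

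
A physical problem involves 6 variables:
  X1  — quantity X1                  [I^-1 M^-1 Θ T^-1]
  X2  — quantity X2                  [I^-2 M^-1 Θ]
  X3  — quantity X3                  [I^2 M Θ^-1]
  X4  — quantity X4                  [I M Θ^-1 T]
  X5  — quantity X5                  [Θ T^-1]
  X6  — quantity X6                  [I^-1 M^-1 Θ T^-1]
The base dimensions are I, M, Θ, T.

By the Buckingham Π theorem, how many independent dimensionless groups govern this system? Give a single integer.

3

Exponent matrix [I,M,Θ,T] × [X1,X2,X3,X4,X5,X6]:
  I: [-1 -2  2  1  0 -1]
  M: [-1 -1  1  1  0 -1]
  Θ: [ 1  1 -1 -1  1  1]
  T: [-1  0  0  1 -1 -1]
Echelon form has 3 nonzero rows (pivots: X1,X2,X5)
n=6, r=3 ⇒ 3 dimensionless groups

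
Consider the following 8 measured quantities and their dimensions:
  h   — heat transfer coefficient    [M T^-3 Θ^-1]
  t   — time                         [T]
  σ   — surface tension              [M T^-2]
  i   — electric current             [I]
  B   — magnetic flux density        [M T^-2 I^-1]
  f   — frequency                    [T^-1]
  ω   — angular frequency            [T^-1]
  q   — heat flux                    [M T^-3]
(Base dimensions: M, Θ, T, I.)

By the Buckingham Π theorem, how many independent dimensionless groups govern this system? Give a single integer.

Exponent matrix [M,Θ,T,I] × [h,t,σ,i,B,f,ω,q]:
  M: [ 1  0  1  0  1  0  0  1]
  Θ: [-1  0  0  0  0  0  0  0]
  T: [-3  1 -2  0 -2 -1 -1 -3]
  I: [ 0  0  0  1 -1  0  0  0]
Row reduction gives pivot columns h,t,σ,i; rank = 4
8 vars − rank 4 = 4 Π groups

4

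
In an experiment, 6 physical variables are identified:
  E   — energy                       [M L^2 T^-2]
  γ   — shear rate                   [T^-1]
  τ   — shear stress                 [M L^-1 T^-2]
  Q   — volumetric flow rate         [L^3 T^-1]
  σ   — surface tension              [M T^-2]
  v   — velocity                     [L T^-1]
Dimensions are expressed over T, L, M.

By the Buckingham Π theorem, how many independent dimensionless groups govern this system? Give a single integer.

Exponent matrix [T,L,M] × [E,γ,τ,Q,σ,v]:
  T: [-2 -1 -2 -1 -2 -1]
  L: [ 2  0 -1  3  0  1]
  M: [ 1  0  1  0  1  0]
RREF → pivots at {E,γ,τ} ⇒ r = 3
n=6, r=3 ⇒ 3 dimensionless groups

3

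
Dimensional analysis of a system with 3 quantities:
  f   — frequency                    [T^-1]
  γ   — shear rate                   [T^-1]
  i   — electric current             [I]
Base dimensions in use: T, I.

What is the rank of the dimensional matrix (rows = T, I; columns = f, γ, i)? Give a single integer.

2

Dimensional matrix (T×I by f×γ×i):
  T: [-1 -1  0]
  I: [ 0  0  1]
Echelon form has 2 nonzero rows (pivots: f,i)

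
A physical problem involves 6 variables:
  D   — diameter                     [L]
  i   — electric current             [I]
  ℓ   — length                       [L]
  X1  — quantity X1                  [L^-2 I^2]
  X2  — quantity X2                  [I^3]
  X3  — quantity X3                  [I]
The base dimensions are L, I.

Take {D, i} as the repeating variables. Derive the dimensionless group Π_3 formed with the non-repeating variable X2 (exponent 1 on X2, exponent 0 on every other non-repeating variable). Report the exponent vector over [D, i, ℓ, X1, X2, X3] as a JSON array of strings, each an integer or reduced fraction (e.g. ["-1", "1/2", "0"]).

Write exponents as rows L,I / cols D,i,ℓ,X1,X2,X3:
  L: [ 1  0  1 -2  0  0]
  I: [ 0  1  0  2  3  1]
RREF → pivots at {D,i} ⇒ r = 2
Pivot set = {D,i}, free = {ℓ,X1,X2,X3}
RREF:
  r0: [   1    0    1   -2    0    0]
  r1: [   0    1    0    2    3    1]
Fix exponent of X2 at 1, ℓ at 0, X1 at 0, X3 at 0; solve each RREF row for its pivot's exponent:
  r0: exp(D) + (0)·1 = 0 ⇒ exp(D) = 0
  r1: exp(i) + (3)·1 = 0 ⇒ exp(i) = -3
Π_3 = i^-3 · X2

["0", "-3", "0", "0", "1", "0"]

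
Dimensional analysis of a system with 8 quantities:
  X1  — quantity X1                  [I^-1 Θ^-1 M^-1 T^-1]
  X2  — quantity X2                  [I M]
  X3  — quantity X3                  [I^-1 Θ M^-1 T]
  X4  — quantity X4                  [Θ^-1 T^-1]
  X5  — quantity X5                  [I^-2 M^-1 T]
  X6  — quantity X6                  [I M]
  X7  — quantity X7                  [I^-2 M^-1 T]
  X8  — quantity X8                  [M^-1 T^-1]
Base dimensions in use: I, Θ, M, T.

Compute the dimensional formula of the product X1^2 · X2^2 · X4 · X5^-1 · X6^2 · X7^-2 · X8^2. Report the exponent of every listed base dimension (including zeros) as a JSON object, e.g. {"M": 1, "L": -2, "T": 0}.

Exponent matrix [I,Θ,M,T] × [X1,X2,X3,X4,X5,X6,X7,X8]:
  I: [-1  1 -1  0 -2  1 -2  0]
  Θ: [-1  0  1 -1  0  0  0  0]
  M: [-1  1 -1  0 -1  1 -1 -1]
  T: [-1  0  1 -1  1  0  1 -1]
  [I]: (2)·-1+(2)·1+(1)·0+(-1)·-2+(2)·1+(-2)·-2+(2)·0 = 8
  [Θ]: (2)·-1+(2)·0+(1)·-1+(-1)·0+(2)·0+(-2)·0+(2)·0 = -3
  [M]: (2)·-1+(2)·1+(1)·0+(-1)·-1+(2)·1+(-2)·-1+(2)·-1 = 3
  [T]: (2)·-1+(2)·0+(1)·-1+(-1)·1+(2)·0+(-2)·1+(2)·-1 = -8
⇒ I^8 Θ^-3 M^3 T^-8

{"I": 8, "Θ": -3, "M": 3, "T": -8}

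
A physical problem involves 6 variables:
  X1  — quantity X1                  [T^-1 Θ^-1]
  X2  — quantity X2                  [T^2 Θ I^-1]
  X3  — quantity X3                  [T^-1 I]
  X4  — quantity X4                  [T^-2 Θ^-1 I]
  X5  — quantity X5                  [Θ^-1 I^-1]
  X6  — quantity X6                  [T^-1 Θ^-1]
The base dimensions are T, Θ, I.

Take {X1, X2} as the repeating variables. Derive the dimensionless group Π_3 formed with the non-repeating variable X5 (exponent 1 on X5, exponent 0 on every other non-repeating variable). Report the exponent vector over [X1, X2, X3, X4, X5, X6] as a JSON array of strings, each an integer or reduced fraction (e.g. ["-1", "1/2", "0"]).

["-2", "-1", "0", "0", "1", "0"]

Write exponents as rows T,Θ,I / cols X1,X2,X3,X4,X5,X6:
  T: [-1  2 -1 -2  0 -1]
  Θ: [-1  1  0 -1 -1 -1]
  I: [ 0 -1  1  1 -1  0]
Echelon form has 2 nonzero rows (pivots: X1,X2)
Repeat: X1,X2; free: X3,X4,X5,X6
RREF:
  r0: [   1    0   -1    0    2    1]
  r1: [   0    1   -1   -1    1    0]
  r2: [   0    0    0    0    0    0]
Fix exponent of X5 at 1, X3 at 0, X4 at 0, X6 at 0; solve each RREF row for its pivot's exponent:
  r0: exp(X1) + (2)·1 = 0 ⇒ exp(X1) = -2
  r1: exp(X2) + (1)·1 = 0 ⇒ exp(X2) = -1
Π_3 = X1^-2 · X2^-1 · X5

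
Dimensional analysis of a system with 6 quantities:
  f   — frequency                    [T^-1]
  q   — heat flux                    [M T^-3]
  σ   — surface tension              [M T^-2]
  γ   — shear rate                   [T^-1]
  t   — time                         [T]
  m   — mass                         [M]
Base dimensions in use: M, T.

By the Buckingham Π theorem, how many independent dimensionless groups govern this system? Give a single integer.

4

Dimensional matrix (M×T by f×q×σ×γ×t×m):
  M: [ 0  1  1  0  0  1]
  T: [-1 -3 -2 -1  1  0]
RREF → pivots at {f,q} ⇒ r = 2
6 vars − rank 2 = 4 Π groups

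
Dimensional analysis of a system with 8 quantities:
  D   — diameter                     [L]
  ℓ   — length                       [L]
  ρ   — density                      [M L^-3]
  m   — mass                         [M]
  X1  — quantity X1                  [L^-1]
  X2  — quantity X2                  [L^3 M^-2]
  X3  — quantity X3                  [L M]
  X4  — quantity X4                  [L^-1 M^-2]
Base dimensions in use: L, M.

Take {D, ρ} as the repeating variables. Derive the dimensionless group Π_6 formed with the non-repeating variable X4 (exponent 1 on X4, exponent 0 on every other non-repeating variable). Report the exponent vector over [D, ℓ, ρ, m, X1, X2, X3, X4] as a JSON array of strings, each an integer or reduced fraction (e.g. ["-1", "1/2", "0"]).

Write exponents as rows L,M / cols D,ℓ,ρ,m,X1,X2,X3,X4:
  L: [ 1  1 -3  0 -1  3  1 -1]
  M: [ 0  0  1  1  0 -2  1 -2]
Echelon form has 2 nonzero rows (pivots: D,ρ)
Pivot set = {D,ρ}, free = {ℓ,m,X1,X2,X3,X4}
RREF:
  r0: [   1    1    0    3   -1   -3    4   -7]
  r1: [   0    0    1    1    0   -2    1   -2]
Fix exponent of X4 at 1, ℓ at 0, m at 0, X1 at 0, X2 at 0, X3 at 0; solve each RREF row for its pivot's exponent:
  r0: exp(D) + (-7)·1 = 0 ⇒ exp(D) = 7
  r1: exp(ρ) + (-2)·1 = 0 ⇒ exp(ρ) = 2
Π_6 = D^7 · ρ^2 · X4

["7", "0", "2", "0", "0", "0", "0", "1"]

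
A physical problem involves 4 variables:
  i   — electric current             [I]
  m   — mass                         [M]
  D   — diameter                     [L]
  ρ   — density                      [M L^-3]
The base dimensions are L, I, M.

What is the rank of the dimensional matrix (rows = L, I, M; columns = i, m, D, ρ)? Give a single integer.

Exponent matrix [L,I,M] × [i,m,D,ρ]:
  L: [ 0  0  1 -3]
  I: [ 1  0  0  0]
  M: [ 0  1  0  1]
RREF → pivots at {i,m,D} ⇒ r = 3

3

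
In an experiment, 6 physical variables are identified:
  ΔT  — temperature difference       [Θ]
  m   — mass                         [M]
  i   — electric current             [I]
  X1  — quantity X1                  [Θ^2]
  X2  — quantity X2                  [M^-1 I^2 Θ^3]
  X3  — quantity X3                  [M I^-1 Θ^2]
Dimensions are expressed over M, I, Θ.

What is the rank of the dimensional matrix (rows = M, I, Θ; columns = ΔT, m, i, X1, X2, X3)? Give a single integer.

3

Dimensional matrix (M×I×Θ by ΔT×m×i×X1×X2×X3):
  M: [ 0  1  0  0 -1  1]
  I: [ 0  0  1  0  2 -1]
  Θ: [ 1  0  0  2  3  2]
Row reduction gives pivot columns ΔT,m,i; rank = 3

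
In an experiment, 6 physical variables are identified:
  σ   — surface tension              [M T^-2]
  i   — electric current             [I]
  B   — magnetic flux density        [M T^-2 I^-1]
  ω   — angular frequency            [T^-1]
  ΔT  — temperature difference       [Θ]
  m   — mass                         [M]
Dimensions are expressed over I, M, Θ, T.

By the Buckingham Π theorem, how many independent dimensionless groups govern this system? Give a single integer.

2

Dimensional matrix (I×M×Θ×T by σ×i×B×ω×ΔT×m):
  I: [ 0  1 -1  0  0  0]
  M: [ 1  0  1  0  0  1]
  Θ: [ 0  0  0  0  1  0]
  T: [-2  0 -2 -1  0  0]
Row reduction gives pivot columns σ,i,ω,ΔT; rank = 4
n=6, r=4 ⇒ 2 dimensionless groups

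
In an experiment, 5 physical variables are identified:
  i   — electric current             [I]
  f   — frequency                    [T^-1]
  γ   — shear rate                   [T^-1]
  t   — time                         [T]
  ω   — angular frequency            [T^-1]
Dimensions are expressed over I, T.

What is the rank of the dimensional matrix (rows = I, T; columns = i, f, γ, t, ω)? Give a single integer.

Write exponents as rows I,T / cols i,f,γ,t,ω:
  I: [ 1  0  0  0  0]
  T: [ 0 -1 -1  1 -1]
Echelon form has 2 nonzero rows (pivots: i,f)

2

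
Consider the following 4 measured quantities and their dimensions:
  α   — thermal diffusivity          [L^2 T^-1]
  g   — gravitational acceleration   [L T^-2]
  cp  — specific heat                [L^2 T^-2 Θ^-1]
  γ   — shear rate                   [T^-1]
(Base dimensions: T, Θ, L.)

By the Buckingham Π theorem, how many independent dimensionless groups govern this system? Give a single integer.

1

Dimensional matrix (T×Θ×L by α×g×cp×γ):
  T: [-1 -2 -2 -1]
  Θ: [ 0  0 -1  0]
  L: [ 2  1  2  0]
RREF → pivots at {α,g,cp} ⇒ r = 3
Π count = n − r = 4 − 3 = 1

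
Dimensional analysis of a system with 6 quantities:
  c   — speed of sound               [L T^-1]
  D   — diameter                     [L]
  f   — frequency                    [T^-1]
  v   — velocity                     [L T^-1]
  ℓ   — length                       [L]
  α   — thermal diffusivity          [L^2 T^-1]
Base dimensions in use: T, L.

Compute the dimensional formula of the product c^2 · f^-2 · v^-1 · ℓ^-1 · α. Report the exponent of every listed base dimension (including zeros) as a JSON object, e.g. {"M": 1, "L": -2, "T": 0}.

Dimensional matrix (T×L by c×D×f×v×ℓ×α):
  T: [-1  0 -1 -1  0 -1]
  L: [ 1  1  0  1  1  2]
  [T]: (2)·-1+(-2)·-1+(-1)·-1+(-1)·0+(1)·-1 = 0
  [L]: (2)·1+(-2)·0+(-1)·1+(-1)·1+(1)·2 = 2
⇒ L^2

{"T": 0, "L": 2}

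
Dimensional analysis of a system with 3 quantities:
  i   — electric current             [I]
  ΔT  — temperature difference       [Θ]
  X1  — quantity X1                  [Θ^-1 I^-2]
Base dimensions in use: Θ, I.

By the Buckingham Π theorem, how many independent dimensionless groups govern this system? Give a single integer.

Exponent matrix [Θ,I] × [i,ΔT,X1]:
  Θ: [ 0  1 -1]
  I: [ 1  0 -2]
Echelon form has 2 nonzero rows (pivots: i,ΔT)
Π count = n − r = 3 − 2 = 1

1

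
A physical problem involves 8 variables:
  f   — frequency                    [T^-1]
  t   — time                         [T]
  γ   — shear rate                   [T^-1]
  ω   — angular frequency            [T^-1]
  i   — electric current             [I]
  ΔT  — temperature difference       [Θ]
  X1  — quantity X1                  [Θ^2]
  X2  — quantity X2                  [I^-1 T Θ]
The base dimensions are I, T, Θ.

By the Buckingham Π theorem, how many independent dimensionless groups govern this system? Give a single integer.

Exponent matrix [I,T,Θ] × [f,t,γ,ω,i,ΔT,X1,X2]:
  I: [ 0  0  0  0  1  0  0 -1]
  T: [-1  1 -1 -1  0  0  0  1]
  Θ: [ 0  0  0  0  0  1  2  1]
Row reduction gives pivot columns f,i,ΔT; rank = 3
n=8, r=3 ⇒ 5 dimensionless groups

5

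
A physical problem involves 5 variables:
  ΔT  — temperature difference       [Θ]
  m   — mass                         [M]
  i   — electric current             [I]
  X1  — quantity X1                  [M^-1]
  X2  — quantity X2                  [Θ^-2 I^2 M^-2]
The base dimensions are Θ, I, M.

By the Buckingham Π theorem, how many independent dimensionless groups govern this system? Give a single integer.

2

Dimensional matrix (Θ×I×M by ΔT×m×i×X1×X2):
  Θ: [ 1  0  0  0 -2]
  I: [ 0  0  1  0  2]
  M: [ 0  1  0 -1 -2]
RREF → pivots at {ΔT,m,i} ⇒ r = 3
Π count = n − r = 5 − 3 = 2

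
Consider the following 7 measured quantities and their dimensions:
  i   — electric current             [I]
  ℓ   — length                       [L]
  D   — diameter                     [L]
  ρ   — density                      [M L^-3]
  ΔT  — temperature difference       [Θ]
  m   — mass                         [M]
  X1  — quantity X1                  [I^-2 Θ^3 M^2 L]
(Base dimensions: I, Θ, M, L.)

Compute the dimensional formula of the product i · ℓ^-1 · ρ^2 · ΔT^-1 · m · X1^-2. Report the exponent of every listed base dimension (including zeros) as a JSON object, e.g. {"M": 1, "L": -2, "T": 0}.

Dimensional matrix (I×Θ×M×L by i×ℓ×D×ρ×ΔT×m×X1):
  I: [ 1  0  0  0  0  0 -2]
  Θ: [ 0  0  0  0  1  0  3]
  M: [ 0  0  0  1  0  1  2]
  L: [ 0  1  1 -3  0  0  1]
  [I]: (1)·1+(-1)·0+(2)·0+(-1)·0+(1)·0+(-2)·-2 = 5
  [Θ]: (1)·0+(-1)·0+(2)·0+(-1)·1+(1)·0+(-2)·3 = -7
  [M]: (1)·0+(-1)·0+(2)·1+(-1)·0+(1)·1+(-2)·2 = -1
  [L]: (1)·0+(-1)·1+(2)·-3+(-1)·0+(1)·0+(-2)·1 = -9
⇒ I^5 Θ^-7 M^-1 L^-9

{"I": 5, "Θ": -7, "M": -1, "L": -9}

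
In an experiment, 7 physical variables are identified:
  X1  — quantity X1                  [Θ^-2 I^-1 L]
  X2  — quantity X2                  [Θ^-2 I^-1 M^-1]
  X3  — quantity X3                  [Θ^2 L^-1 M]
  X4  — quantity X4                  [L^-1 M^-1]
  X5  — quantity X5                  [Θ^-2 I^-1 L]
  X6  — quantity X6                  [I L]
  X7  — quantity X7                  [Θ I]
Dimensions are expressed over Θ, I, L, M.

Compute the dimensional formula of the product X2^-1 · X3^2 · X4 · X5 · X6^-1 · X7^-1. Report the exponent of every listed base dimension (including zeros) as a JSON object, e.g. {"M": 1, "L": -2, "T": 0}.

Exponent matrix [Θ,I,L,M] × [X1,X2,X3,X4,X5,X6,X7]:
  Θ: [-2 -2  2  0 -2  0  1]
  I: [-1 -1  0  0 -1  1  1]
  L: [ 1  0 -1 -1  1  1  0]
  M: [ 0 -1  1 -1  0  0  0]
  [Θ]: (-1)·-2+(2)·2+(1)·0+(1)·-2+(-1)·0+(-1)·1 = 3
  [I]: (-1)·-1+(2)·0+(1)·0+(1)·-1+(-1)·1+(-1)·1 = -2
  [L]: (-1)·0+(2)·-1+(1)·-1+(1)·1+(-1)·1+(-1)·0 = -3
  [M]: (-1)·-1+(2)·1+(1)·-1+(1)·0+(-1)·0+(-1)·0 = 2
⇒ Θ^3 I^-2 L^-3 M^2

{"Θ": 3, "I": -2, "L": -3, "M": 2}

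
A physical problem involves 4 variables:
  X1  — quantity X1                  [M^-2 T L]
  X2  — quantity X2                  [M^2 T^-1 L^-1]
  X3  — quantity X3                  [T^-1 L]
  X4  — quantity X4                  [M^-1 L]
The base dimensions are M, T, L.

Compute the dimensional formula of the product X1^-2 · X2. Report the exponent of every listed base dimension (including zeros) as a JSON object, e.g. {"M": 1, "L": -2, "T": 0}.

{"M": 6, "T": -3, "L": -3}

Exponent matrix [M,T,L] × [X1,X2,X3,X4]:
  M: [-2  2  0 -1]
  T: [ 1 -1 -1  0]
  L: [ 1 -1  1  1]
  [M]: (-2)·-2+(1)·2 = 6
  [T]: (-2)·1+(1)·-1 = -3
  [L]: (-2)·1+(1)·-1 = -3
⇒ M^6 T^-3 L^-3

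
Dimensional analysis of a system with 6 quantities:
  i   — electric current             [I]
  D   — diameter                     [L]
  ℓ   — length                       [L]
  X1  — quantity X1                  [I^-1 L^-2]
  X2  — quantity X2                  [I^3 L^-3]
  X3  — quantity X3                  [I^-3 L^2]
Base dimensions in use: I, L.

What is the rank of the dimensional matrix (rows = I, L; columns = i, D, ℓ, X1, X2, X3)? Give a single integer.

Exponent matrix [I,L] × [i,D,ℓ,X1,X2,X3]:
  I: [ 1  0  0 -1  3 -3]
  L: [ 0  1  1 -2 -3  2]
RREF → pivots at {i,D} ⇒ r = 2

2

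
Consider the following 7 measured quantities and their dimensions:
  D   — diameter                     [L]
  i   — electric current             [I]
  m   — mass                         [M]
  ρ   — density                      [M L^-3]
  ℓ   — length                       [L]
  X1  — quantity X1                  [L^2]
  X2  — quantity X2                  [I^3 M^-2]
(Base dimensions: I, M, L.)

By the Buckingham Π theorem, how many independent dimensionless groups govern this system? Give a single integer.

4

Write exponents as rows I,M,L / cols D,i,m,ρ,ℓ,X1,X2:
  I: [ 0  1  0  0  0  0  3]
  M: [ 0  0  1  1  0  0 -2]
  L: [ 1  0  0 -3  1  2  0]
Echelon form has 3 nonzero rows (pivots: D,i,m)
7 vars − rank 3 = 4 Π groups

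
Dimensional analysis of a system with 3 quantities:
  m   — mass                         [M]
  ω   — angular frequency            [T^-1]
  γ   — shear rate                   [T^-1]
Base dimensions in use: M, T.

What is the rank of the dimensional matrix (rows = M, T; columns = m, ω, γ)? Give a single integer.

2

Dimensional matrix (M×T by m×ω×γ):
  M: [ 1  0  0]
  T: [ 0 -1 -1]
RREF → pivots at {m,ω} ⇒ r = 2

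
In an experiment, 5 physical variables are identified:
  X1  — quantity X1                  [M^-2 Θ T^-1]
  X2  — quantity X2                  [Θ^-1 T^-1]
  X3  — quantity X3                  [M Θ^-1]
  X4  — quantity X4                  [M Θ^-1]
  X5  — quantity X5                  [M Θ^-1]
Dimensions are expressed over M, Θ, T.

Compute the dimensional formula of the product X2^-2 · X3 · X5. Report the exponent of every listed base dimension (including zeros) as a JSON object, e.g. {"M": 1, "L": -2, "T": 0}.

{"M": 2, "Θ": 0, "T": 2}

Dimensional matrix (M×Θ×T by X1×X2×X3×X4×X5):
  M: [-2  0  1  1  1]
  Θ: [ 1 -1 -1 -1 -1]
  T: [-1 -1  0  0  0]
  [M]: (-2)·0+(1)·1+(1)·1 = 2
  [Θ]: (-2)·-1+(1)·-1+(1)·-1 = 0
  [T]: (-2)·-1+(1)·0+(1)·0 = 2
⇒ M^2 T^2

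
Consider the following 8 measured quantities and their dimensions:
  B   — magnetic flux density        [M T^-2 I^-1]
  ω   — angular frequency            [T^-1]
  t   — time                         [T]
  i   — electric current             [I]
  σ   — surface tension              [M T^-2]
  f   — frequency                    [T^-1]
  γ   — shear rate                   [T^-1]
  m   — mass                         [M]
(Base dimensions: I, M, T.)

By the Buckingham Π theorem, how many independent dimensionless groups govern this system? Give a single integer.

5

Exponent matrix [I,M,T] × [B,ω,t,i,σ,f,γ,m]:
  I: [-1  0  0  1  0  0  0  0]
  M: [ 1  0  0  0  1  0  0  1]
  T: [-2 -1  1  0 -2 -1 -1  0]
Echelon form has 3 nonzero rows (pivots: B,ω,i)
8 vars − rank 3 = 5 Π groups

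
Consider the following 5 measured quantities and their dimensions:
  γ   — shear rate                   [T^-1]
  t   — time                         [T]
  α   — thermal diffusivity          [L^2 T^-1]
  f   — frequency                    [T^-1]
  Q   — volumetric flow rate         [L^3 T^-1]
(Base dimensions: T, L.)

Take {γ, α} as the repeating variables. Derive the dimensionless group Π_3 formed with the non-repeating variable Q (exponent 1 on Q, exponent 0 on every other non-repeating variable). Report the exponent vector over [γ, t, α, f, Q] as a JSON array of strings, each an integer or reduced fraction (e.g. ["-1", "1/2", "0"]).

Dimensional matrix (T×L by γ×t×α×f×Q):
  T: [-1  1 -1 -1 -1]
  L: [ 0  0  2  0  3]
RREF → pivots at {γ,α} ⇒ r = 2
Pivot set = {γ,α}, free = {t,f,Q}
RREF:
  r0: [   1   -1    0    1 -1/2]
  r1: [   0    0    1    0  3/2]
Fix exponent of Q at 1, t at 0, f at 0; solve each RREF row for its pivot's exponent:
  r0: exp(γ) + (-1/2)·1 = 0 ⇒ exp(γ) = 1/2
  r1: exp(α) + (3/2)·1 = 0 ⇒ exp(α) = -3/2
Π_3 = γ^(1/2) · α^(-3/2) · Q

["1/2", "0", "-3/2", "0", "1"]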